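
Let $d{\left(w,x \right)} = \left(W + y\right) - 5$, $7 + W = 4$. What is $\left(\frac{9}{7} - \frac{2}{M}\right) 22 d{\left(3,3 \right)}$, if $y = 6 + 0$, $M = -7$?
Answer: $- \frac{484}{7} \approx -69.143$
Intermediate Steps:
$W = -3$ ($W = -7 + 4 = -3$)
$y = 6$
$d{\left(w,x \right)} = -2$ ($d{\left(w,x \right)} = \left(-3 + 6\right) - 5 = 3 - 5 = -2$)
$\left(\frac{9}{7} - \frac{2}{M}\right) 22 d{\left(3,3 \right)} = \left(\frac{9}{7} - \frac{2}{-7}\right) 22 \left(-2\right) = \left(9 \cdot \frac{1}{7} - - \frac{2}{7}\right) \left(-44\right) = \left(\frac{9}{7} + \frac{2}{7}\right) \left(-44\right) = \frac{11}{7} \left(-44\right) = - \frac{484}{7}$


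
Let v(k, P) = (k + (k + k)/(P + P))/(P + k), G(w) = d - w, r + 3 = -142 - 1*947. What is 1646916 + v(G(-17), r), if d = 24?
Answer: 1890152273141/1147692 ≈ 1.6469e+6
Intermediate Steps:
r = -1092 (r = -3 + (-142 - 1*947) = -3 + (-142 - 947) = -3 - 1089 = -1092)
G(w) = 24 - w
v(k, P) = (k + k/P)/(P + k) (v(k, P) = (k + (2*k)/((2*P)))/(P + k) = (k + (2*k)*(1/(2*P)))/(P + k) = (k + k/P)/(P + k))
1646916 + v(G(-17), r) = 1646916 + (24 - 1*(-17))*(1 - 1092)/(-1092*(-1092 + (24 - 1*(-17)))) = 1646916 + (24 + 17)*(-1/1092)*(-1091)/(-1092 + (24 + 17)) = 1646916 + 41*(-1/1092)*(-1091)/(-1092 + 41) = 1646916 + 41*(-1/1092)*(-1091)/(-1051) = 1646916 + 41*(-1/1092)*(-1/1051)*(-1091) = 1646916 - 44731/1147692 = 1890152273141/1147692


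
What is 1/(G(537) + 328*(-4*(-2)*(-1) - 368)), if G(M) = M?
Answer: -1/122791 ≈ -8.1439e-6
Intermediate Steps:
1/(G(537) + 328*(-4*(-2)*(-1) - 368)) = 1/(537 + 328*(-4*(-2)*(-1) - 368)) = 1/(537 + 328*(8*(-1) - 368)) = 1/(537 + 328*(-8 - 368)) = 1/(537 + 328*(-376)) = 1/(537 - 123328) = 1/(-122791) = -1/122791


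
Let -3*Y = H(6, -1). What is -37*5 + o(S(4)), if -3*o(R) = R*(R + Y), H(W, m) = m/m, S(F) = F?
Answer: -1709/9 ≈ -189.89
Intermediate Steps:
H(W, m) = 1
Y = -⅓ (Y = -⅓*1 = -⅓ ≈ -0.33333)
o(R) = -R*(-⅓ + R)/3 (o(R) = -R*(R - ⅓)/3 = -R*(-⅓ + R)/3)
-37*5 + o(S(4)) = -37*5 + (⅑)*4*(1 - 3*4) = -185 + (⅑)*4*(1 - 12) = -185 + (⅑)*4*(-11) = -185 - 44/9 = -1709/9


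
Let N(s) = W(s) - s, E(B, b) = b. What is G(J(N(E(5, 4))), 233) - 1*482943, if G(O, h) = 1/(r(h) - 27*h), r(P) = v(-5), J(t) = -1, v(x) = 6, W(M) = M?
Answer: -3035296756/6285 ≈ -4.8294e+5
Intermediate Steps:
N(s) = 0 (N(s) = s - s = 0)
r(P) = 6
G(O, h) = 1/(6 - 27*h)
G(J(N(E(5, 4))), 233) - 1*482943 = -1/(-6 + 27*233) - 1*482943 = -1/(-6 + 6291) - 482943 = -1/6285 - 482943 = -3035296756/6285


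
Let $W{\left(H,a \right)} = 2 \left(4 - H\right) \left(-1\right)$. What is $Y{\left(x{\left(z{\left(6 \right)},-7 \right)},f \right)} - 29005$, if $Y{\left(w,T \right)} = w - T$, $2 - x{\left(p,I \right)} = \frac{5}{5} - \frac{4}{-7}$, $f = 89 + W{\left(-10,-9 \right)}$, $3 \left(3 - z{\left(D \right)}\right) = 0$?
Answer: $- \frac{203459}{7} \approx -29066.0$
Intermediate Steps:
$z{\left(D \right)} = 3$ ($z{\left(D \right)} = 3 - 0 = 3 + 0 = 3$)
$W{\left(H,a \right)} = -8 + 2 H$ ($W{\left(H,a \right)} = \left(8 - 2 H\right) \left(-1\right) = -8 + 2 H$)
$f = 61$ ($f = 89 + \left(-8 + 2 \left(-10\right)\right) = 89 - 28 = 61$)
$x{\left(p,I \right)} = \frac{3}{7}$ ($x{\left(p,I \right)} = 2 - \left(\frac{5}{5} - \frac{4}{-7}\right) = 2 - \left(5 \cdot \frac{1}{5} - - \frac{4}{7}\right) = 2 - \left(1 + \frac{4}{7}\right) = 2 - \frac{11}{7} = \frac{3}{7}$)
$Y{\left(x{\left(z{\left(6 \right)},-7 \right)},f \right)} - 29005 = \left(\frac{3}{7} - 61\right) - 29005 = - \frac{424}{7} - 29005 = - \frac{203459}{7}$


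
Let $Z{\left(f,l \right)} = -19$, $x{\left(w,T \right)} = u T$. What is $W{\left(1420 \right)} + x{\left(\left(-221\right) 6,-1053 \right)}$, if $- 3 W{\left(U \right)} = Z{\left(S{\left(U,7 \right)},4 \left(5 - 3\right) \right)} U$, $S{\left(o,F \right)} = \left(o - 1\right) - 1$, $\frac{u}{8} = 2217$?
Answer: $- \frac{56001044}{3} \approx -1.8667 \cdot 10^{7}$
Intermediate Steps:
$u = 17736$ ($u = 8 \cdot 2217 = 17736$)
$S{\left(o,F \right)} = -2 + o$ ($S{\left(o,F \right)} = \left(-1 + o\right) - 1 = -2 + o$)
$x{\left(w,T \right)} = 17736 T$
$W{\left(U \right)} = \frac{19 U}{3}$ ($W{\left(U \right)} = - \frac{\left(-19\right) U}{3} = \frac{19 U}{3}$)
$W{\left(1420 \right)} + x{\left(\left(-221\right) 6,-1053 \right)} = \frac{19}{3} \cdot 1420 + 17736 \left(-1053\right) = \frac{26980}{3} - 18676008 = - \frac{56001044}{3}$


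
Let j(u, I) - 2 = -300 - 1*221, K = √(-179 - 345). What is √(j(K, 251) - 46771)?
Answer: I*√47290 ≈ 217.46*I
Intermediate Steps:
K = 2*I*√131 (K = √(-524) = 2*I*√131 ≈ 22.891*I)
j(u, I) = -519 (j(u, I) = 2 + (-300 - 1*221) = 2 + (-300 - 221) = 2 - 521 = -519)
√(j(K, 251) - 46771) = √(-519 - 46771) = √(-47290) = I*√47290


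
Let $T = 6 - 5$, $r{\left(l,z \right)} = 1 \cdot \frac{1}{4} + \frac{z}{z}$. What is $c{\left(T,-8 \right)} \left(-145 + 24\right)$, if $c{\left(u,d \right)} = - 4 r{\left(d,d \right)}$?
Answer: $605$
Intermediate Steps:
$r{\left(l,z \right)} = \frac{5}{4}$ ($r{\left(l,z \right)} = 1 \cdot \frac{1}{4} + 1 = \frac{1}{4} + 1 = \frac{5}{4}$)
$T = 1$
$c{\left(u,d \right)} = -5$ ($c{\left(u,d \right)} = \left(-4\right) \frac{5}{4} = -5$)
$c{\left(T,-8 \right)} \left(-145 + 24\right) = - 5 \left(-145 + 24\right) = \left(-5\right) \left(-121\right) = 605$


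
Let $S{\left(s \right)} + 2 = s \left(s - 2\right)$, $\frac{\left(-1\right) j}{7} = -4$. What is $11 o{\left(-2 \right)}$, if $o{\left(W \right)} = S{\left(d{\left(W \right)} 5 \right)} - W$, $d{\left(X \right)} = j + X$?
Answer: $183040$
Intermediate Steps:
$j = 28$ ($j = \left(-7\right) \left(-4\right) = 28$)
$d{\left(X \right)} = 28 + X$
$S{\left(s \right)} = -2 + s \left(-2 + s\right)$ ($S{\left(s \right)} = -2 + s \left(s - 2\right) = -2 + s \left(-2 + s\right)$)
$o{\left(W \right)} = -282 + \left(140 + 5 W\right)^{2} - 11 W$ ($o{\left(W \right)} = \left(-2 + \left(\left(28 + W\right) 5\right)^{2} - 2 \left(28 + W\right) 5\right) - W = \left(-2 + \left(140 + 5 W\right)^{2} - 2 \left(140 + 5 W\right)\right) - W = \left(-2 + \left(140 + 5 W\right)^{2} - \left(280 + 10 W\right)\right) - W = \left(-282 + \left(140 + 5 W\right)^{2} - 10 W\right) - W = -282 + \left(140 + 5 W\right)^{2} - 11 W$)
$11 o{\left(-2 \right)} = 11 \left(19318 + 25 \left(-2\right)^{2} + 1389 \left(-2\right)\right) = 11 \left(19318 + 25 \cdot 4 - 2778\right) = 11 \left(19318 + 100 - 2778\right) = 11 \cdot 16640 = 183040$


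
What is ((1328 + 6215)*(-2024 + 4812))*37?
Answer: 778105708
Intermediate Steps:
((1328 + 6215)*(-2024 + 4812))*37 = (7543*2788)*37 = 21029884*37 = 778105708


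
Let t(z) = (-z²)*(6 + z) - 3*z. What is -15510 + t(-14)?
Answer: -13900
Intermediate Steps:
t(z) = -3*z - z²*(6 + z) (t(z) = -z²*(6 + z) - 3*z = -3*z - z²*(6 + z))
-15510 + t(-14) = -15510 - 1*(-14)*(3 + (-14)² + 6*(-14)) = -15510 - 1*(-14)*(3 + 196 - 84) = -15510 - 1*(-14)*115 = -15510 + 1610 = -13900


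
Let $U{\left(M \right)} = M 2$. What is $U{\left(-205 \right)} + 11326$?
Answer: $10916$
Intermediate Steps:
$U{\left(M \right)} = 2 M$
$U{\left(-205 \right)} + 11326 = 2 \left(-205\right) + 11326 = -410 + 11326 = 10916$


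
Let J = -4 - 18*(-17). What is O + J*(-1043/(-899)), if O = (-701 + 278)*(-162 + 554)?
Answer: -148753598/899 ≈ -1.6547e+5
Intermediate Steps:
O = -165816 (O = -423*392 = -165816)
J = 302 (J = -4 + 306 = 302)
O + J*(-1043/(-899)) = -165816 + 302*(-1043/(-899)) = -165816 + 302*(-1043*(-1/899)) = -165816 + 302*(1043/899) = -165816 + 314986/899 = -148753598/899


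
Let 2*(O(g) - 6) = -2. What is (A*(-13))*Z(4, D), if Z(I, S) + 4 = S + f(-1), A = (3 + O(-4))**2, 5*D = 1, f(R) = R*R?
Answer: 11648/5 ≈ 2329.6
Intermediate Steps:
O(g) = 5 (O(g) = 6 + (1/2)*(-2) = 6 - 1 = 5)
f(R) = R**2
D = 1/5 (D = (1/5)*1 = 1/5 ≈ 0.20000)
A = 64 (A = (3 + 5)**2 = 8**2 = 64)
Z(I, S) = -3 + S (Z(I, S) = -4 + (S + (-1)**2) = -4 + (S + 1) = -4 + (1 + S) = -3 + S)
(A*(-13))*Z(4, D) = (64*(-13))*(-3 + 1/5) = -832*(-14/5) = 11648/5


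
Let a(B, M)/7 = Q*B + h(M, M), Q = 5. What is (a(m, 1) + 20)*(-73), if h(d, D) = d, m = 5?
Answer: -14746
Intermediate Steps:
a(B, M) = 7*M + 35*B (a(B, M) = 7*(5*B + M) = 7*(M + 5*B) = 7*M + 35*B)
(a(m, 1) + 20)*(-73) = ((7*1 + 35*5) + 20)*(-73) = ((7 + 175) + 20)*(-73) = (182 + 20)*(-73) = 202*(-73) = -14746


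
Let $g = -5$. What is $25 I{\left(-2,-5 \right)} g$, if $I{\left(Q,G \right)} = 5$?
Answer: $-625$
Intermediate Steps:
$25 I{\left(-2,-5 \right)} g = 25 \cdot 5 \left(-5\right) = 125 \left(-5\right) = -625$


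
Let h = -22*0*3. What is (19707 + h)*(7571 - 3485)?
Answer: 80522802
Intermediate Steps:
h = 0 (h = 0*3 = 0)
(19707 + h)*(7571 - 3485) = (19707 + 0)*(7571 - 3485) = 19707*4086 = 80522802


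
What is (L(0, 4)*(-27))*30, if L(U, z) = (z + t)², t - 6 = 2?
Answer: -116640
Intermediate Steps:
t = 8 (t = 6 + 2 = 8)
L(U, z) = (8 + z)² (L(U, z) = (z + 8)² = (8 + z)²)
(L(0, 4)*(-27))*30 = ((8 + 4)²*(-27))*30 = (12²*(-27))*30 = (144*(-27))*30 = -3888*30 = -116640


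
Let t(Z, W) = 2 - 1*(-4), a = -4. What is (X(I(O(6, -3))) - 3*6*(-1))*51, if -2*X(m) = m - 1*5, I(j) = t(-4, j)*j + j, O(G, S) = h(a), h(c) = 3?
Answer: 510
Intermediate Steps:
t(Z, W) = 6 (t(Z, W) = 2 + 4 = 6)
O(G, S) = 3
I(j) = 7*j (I(j) = 6*j + j = 7*j)
X(m) = 5/2 - m/2 (X(m) = -(m - 1*5)/2 = -(m - 5)/2 = -(-5 + m)/2 = 5/2 - m/2)
(X(I(O(6, -3))) - 3*6*(-1))*51 = ((5/2 - 7*3/2) - 3*6*(-1))*51 = ((5/2 - ½*21) - 18*(-1))*51 = ((5/2 - 21/2) + 18)*51 = (-8 + 18)*51 = 10*51 = 510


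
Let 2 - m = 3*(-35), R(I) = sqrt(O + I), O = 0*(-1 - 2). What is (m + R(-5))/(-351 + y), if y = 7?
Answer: -107/344 - I*sqrt(5)/344 ≈ -0.31105 - 0.0065002*I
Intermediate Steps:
O = 0 (O = 0*(-3) = 0)
R(I) = sqrt(I) (R(I) = sqrt(0 + I) = sqrt(I))
m = 107 (m = 2 - 3*(-35) = 2 - 1*(-105) = 2 + 105 = 107)
(m + R(-5))/(-351 + y) = (107 + sqrt(-5))/(-351 + 7) = (107 + I*sqrt(5))/(-344) = (107 + I*sqrt(5))*(-1/344) = -107/344 - I*sqrt(5)/344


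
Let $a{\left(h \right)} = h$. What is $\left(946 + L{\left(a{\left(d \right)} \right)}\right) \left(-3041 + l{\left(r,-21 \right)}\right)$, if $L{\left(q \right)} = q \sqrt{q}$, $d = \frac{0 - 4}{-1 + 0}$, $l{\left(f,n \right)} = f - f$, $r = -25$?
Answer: $-2901114$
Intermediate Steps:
$l{\left(f,n \right)} = 0$
$d = 4$ ($d = - \frac{4}{-1} = \left(-4\right) \left(-1\right) = 4$)
$L{\left(q \right)} = q^{\frac{3}{2}}$
$\left(946 + L{\left(a{\left(d \right)} \right)}\right) \left(-3041 + l{\left(r,-21 \right)}\right) = \left(946 + 4^{\frac{3}{2}}\right) \left(-3041 + 0\right) = \left(946 + 8\right) \left(-3041\right) = 954 \left(-3041\right) = -2901114$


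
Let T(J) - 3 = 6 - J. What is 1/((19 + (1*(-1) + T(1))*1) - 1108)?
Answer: -1/1082 ≈ -0.00092421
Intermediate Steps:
T(J) = 9 - J (T(J) = 3 + (6 - J) = 9 - J)
1/((19 + (1*(-1) + T(1))*1) - 1108) = 1/((19 + (1*(-1) + (9 - 1*1))*1) - 1108) = 1/((19 + (-1 + (9 - 1))*1) - 1108) = 1/((19 + (-1 + 8)*1) - 1108) = 1/((19 + 7*1) - 1108) = 1/((19 + 7) - 1108) = 1/(26 - 1108) = 1/(-1082) = -1/1082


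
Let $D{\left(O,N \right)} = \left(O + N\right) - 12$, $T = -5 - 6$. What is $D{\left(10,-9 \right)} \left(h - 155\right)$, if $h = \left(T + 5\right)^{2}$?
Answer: $1309$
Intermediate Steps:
$T = -11$ ($T = -5 - 6 = -11$)
$D{\left(O,N \right)} = -12 + N + O$ ($D{\left(O,N \right)} = \left(N + O\right) - 12 = -12 + N + O$)
$h = 36$ ($h = \left(-11 + 5\right)^{2} = \left(-6\right)^{2} = 36$)
$D{\left(10,-9 \right)} \left(h - 155\right) = \left(-12 - 9 + 10\right) \left(36 - 155\right) = \left(-11\right) \left(-119\right) = 1309$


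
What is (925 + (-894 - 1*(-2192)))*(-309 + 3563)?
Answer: 7233642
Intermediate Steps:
(925 + (-894 - 1*(-2192)))*(-309 + 3563) = (925 + (-894 + 2192))*3254 = (925 + 1298)*3254 = 2223*3254 = 7233642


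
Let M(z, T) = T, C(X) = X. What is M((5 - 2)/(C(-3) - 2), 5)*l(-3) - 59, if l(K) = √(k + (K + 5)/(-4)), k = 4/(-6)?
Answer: -59 + 5*I*√42/6 ≈ -59.0 + 5.4006*I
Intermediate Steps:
k = -⅔ (k = 4*(-⅙) = -⅔ ≈ -0.66667)
l(K) = √(-23/12 - K/4) (l(K) = √(-⅔ + (K + 5)/(-4)) = √(-⅔ + (5 + K)*(-¼)) = √(-⅔ + (-5/4 - K/4)) = √(-23/12 - K/4))
M((5 - 2)/(C(-3) - 2), 5)*l(-3) - 59 = 5*(√(-69 - 9*(-3))/6) - 59 = 5*(√(-69 + 27)/6) - 59 = 5*(√(-42)/6) - 59 = 5*((I*√42)/6) - 59 = 5*(I*√42/6) - 59 = 5*I*√42/6 - 59 = -59 + 5*I*√42/6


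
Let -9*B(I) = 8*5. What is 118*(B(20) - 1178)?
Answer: -1255756/9 ≈ -1.3953e+5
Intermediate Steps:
B(I) = -40/9 (B(I) = -8*5/9 = -⅑*40 = -40/9)
118*(B(20) - 1178) = 118*(-40/9 - 1178) = 118*(-10642/9) = -1255756/9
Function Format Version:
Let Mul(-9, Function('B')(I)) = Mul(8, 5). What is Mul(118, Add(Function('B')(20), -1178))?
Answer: Rational(-1255756, 9) ≈ -1.3953e+5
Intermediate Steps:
Function('B')(I) = Rational(-40, 9) (Function('B')(I) = Mul(Rational(-1, 9), Mul(8, 5)) = Mul(Rational(-1, 9), 40) = Rational(-40, 9))
Mul(118, Add(Function('B')(20), -1178)) = Mul(118, Add(Rational(-40, 9), -1178)) = Mul(118, Rational(-10642, 9)) = Rational(-1255756, 9)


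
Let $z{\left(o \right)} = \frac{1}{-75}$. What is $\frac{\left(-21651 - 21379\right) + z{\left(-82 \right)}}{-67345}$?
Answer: $\frac{3227251}{5050875} \approx 0.63895$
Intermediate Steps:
$z{\left(o \right)} = - \frac{1}{75}$
$\frac{\left(-21651 - 21379\right) + z{\left(-82 \right)}}{-67345} = \frac{\left(-21651 - 21379\right) - \frac{1}{75}}{-67345} = \left(-43030 - \frac{1}{75}\right) \left(- \frac{1}{67345}\right) = \left(- \frac{3227251}{75}\right) \left(- \frac{1}{67345}\right) = \frac{3227251}{5050875}$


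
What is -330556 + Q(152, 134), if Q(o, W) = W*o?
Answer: -310188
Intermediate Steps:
-330556 + Q(152, 134) = -330556 + 134*152 = -330556 + 20368 = -310188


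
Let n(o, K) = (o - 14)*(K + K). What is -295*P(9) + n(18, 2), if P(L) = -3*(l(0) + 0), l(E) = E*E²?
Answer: 16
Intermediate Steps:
n(o, K) = 2*K*(-14 + o) (n(o, K) = (-14 + o)*(2*K) = 2*K*(-14 + o))
l(E) = E³
P(L) = 0 (P(L) = -3*(0³ + 0) = -3*(0 + 0) = -3*0 = 0)
-295*P(9) + n(18, 2) = -295*0 + 2*2*(-14 + 18) = 0 + 2*2*4 = 0 + 16 = 16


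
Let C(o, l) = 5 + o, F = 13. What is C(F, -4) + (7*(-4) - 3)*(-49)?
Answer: 1537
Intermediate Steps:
C(F, -4) + (7*(-4) - 3)*(-49) = (5 + 13) + (7*(-4) - 3)*(-49) = 18 + (-28 - 3)*(-49) = 18 - 31*(-49) = 18 + 1519 = 1537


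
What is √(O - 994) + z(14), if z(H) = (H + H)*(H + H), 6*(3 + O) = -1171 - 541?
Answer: 784 + I*√11541/3 ≈ 784.0 + 35.81*I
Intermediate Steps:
O = -865/3 (O = -3 + (-1171 - 541)/6 = -3 + (⅙)*(-1712) = -3 - 856/3 = -865/3 ≈ -288.33)
z(H) = 4*H² (z(H) = (2*H)*(2*H) = 4*H²)
√(O - 994) + z(14) = √(-865/3 - 994) + 4*14² = √(-3847/3) + 4*196 = I*√11541/3 + 784 = 784 + I*√11541/3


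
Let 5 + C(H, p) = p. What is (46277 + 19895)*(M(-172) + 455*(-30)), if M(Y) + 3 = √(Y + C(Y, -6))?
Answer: -903446316 + 66172*I*√183 ≈ -9.0345e+8 + 8.9516e+5*I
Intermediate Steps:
C(H, p) = -5 + p
M(Y) = -3 + √(-11 + Y) (M(Y) = -3 + √(Y + (-5 - 6)) = -3 + √(Y - 11) = -3 + √(-11 + Y))
(46277 + 19895)*(M(-172) + 455*(-30)) = (46277 + 19895)*((-3 + √(-11 - 172)) + 455*(-30)) = 66172*((-3 + √(-183)) - 13650) = 66172*((-3 + I*√183) - 13650) = 66172*(-13653 + I*√183) = -903446316 + 66172*I*√183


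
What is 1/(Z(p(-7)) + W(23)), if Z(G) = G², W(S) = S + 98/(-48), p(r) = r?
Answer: 24/1679 ≈ 0.014294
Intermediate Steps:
W(S) = -49/24 + S (W(S) = S + 98*(-1/48) = S - 49/24 = -49/24 + S)
1/(Z(p(-7)) + W(23)) = 1/((-7)² + (-49/24 + 23)) = 1/(49 + 503/24) = 1/(1679/24) = 24/1679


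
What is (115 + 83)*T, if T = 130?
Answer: 25740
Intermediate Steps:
(115 + 83)*T = (115 + 83)*130 = 198*130 = 25740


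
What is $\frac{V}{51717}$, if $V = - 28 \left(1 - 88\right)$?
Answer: $\frac{812}{17239} \approx 0.047103$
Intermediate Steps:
$V = 2436$ ($V = \left(-28\right) \left(-87\right) = 2436$)
$\frac{V}{51717} = \frac{2436}{51717} = 2436 \cdot \frac{1}{51717} = \frac{812}{17239}$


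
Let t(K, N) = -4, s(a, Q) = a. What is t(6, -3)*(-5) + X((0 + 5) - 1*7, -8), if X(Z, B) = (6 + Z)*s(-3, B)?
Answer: 8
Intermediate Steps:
X(Z, B) = -18 - 3*Z (X(Z, B) = (6 + Z)*(-3) = -18 - 3*Z)
t(6, -3)*(-5) + X((0 + 5) - 1*7, -8) = -4*(-5) + (-18 - 3*((0 + 5) - 1*7)) = 20 + (-18 - 3*(5 - 7)) = 20 + (-18 - 3*(-2)) = 20 + (-18 + 6) = 20 - 12 = 8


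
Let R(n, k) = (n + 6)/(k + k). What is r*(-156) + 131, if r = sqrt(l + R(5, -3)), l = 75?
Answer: 131 - 26*sqrt(2634) ≈ -1203.4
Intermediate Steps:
R(n, k) = (6 + n)/(2*k) (R(n, k) = (6 + n)/((2*k)) = (6 + n)*(1/(2*k)) = (6 + n)/(2*k))
r = sqrt(2634)/6 (r = sqrt(75 + (1/2)*(6 + 5)/(-3)) = sqrt(75 + (1/2)*(-1/3)*11) = sqrt(75 - 11/6) = sqrt(439/6) = sqrt(2634)/6 ≈ 8.5538)
r*(-156) + 131 = (sqrt(2634)/6)*(-156) + 131 = -26*sqrt(2634) + 131 = 131 - 26*sqrt(2634)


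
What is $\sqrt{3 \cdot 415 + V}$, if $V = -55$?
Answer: $\sqrt{1190} \approx 34.496$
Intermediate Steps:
$\sqrt{3 \cdot 415 + V} = \sqrt{3 \cdot 415 - 55} = \sqrt{1245 - 55} = \sqrt{1190}$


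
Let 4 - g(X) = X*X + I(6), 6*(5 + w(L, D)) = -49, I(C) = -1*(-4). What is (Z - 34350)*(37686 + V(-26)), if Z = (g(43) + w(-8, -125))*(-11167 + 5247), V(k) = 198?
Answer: 416332910840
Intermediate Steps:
I(C) = 4
w(L, D) = -79/6 (w(L, D) = -5 + (1/6)*(-49) = -5 - 49/6 = -79/6)
g(X) = -X**2 (g(X) = 4 - (X*X + 4) = 4 - (X**2 + 4) = 4 - (4 + X**2) = 4 + (-4 - X**2) = -X**2)
Z = 33072080/3 (Z = (-1*43**2 - 79/6)*(-11167 + 5247) = (-1*1849 - 79/6)*(-5920) = (-1849 - 79/6)*(-5920) = -11173/6*(-5920) = 33072080/3 ≈ 1.1024e+7)
(Z - 34350)*(37686 + V(-26)) = (33072080/3 - 34350)*(37686 + 198) = (32969030/3)*37884 = 416332910840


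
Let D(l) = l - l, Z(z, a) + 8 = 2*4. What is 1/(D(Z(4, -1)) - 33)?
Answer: -1/33 ≈ -0.030303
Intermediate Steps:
Z(z, a) = 0 (Z(z, a) = -8 + 2*4 = -8 + 8 = 0)
D(l) = 0
1/(D(Z(4, -1)) - 33) = 1/(0 - 33) = 1/(-33) = -1/33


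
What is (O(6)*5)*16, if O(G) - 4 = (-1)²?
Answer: 400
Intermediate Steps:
O(G) = 5 (O(G) = 4 + (-1)² = 4 + 1 = 5)
(O(6)*5)*16 = (5*5)*16 = 25*16 = 400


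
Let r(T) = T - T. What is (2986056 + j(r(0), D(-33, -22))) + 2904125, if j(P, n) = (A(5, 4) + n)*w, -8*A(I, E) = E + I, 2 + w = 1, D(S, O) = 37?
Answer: 47121161/8 ≈ 5.8901e+6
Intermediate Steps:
r(T) = 0
w = -1 (w = -2 + 1 = -1)
A(I, E) = -E/8 - I/8 (A(I, E) = -(E + I)/8 = -E/8 - I/8)
j(P, n) = 9/8 - n (j(P, n) = ((-⅛*4 - ⅛*5) + n)*(-1) = ((-½ - 5/8) + n)*(-1) = (-9/8 + n)*(-1) = 9/8 - n)
(2986056 + j(r(0), D(-33, -22))) + 2904125 = (2986056 + (9/8 - 1*37)) + 2904125 = (2986056 + (9/8 - 37)) + 2904125 = (2986056 - 287/8) + 2904125 = 23888161/8 + 2904125 = 47121161/8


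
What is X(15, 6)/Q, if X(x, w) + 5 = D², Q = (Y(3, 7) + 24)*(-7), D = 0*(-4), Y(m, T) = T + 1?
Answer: 5/224 ≈ 0.022321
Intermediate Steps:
Y(m, T) = 1 + T
D = 0
Q = -224 (Q = ((1 + 7) + 24)*(-7) = (8 + 24)*(-7) = 32*(-7) = -224)
X(x, w) = -5 (X(x, w) = -5 + 0² = -5 + 0 = -5)
X(15, 6)/Q = -5/(-224) = -5*(-1/224) = 5/224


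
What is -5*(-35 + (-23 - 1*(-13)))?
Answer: 225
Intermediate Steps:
-5*(-35 + (-23 - 1*(-13))) = -5*(-35 + (-23 + 13)) = -5*(-35 - 10) = -5*(-45) = 225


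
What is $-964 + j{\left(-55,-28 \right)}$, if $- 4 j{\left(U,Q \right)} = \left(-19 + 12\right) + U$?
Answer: $- \frac{1897}{2} \approx -948.5$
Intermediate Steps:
$j{\left(U,Q \right)} = \frac{7}{4} - \frac{U}{4}$ ($j{\left(U,Q \right)} = - \frac{\left(-19 + 12\right) + U}{4} = - \frac{-7 + U}{4} = \frac{7}{4} - \frac{U}{4}$)
$-964 + j{\left(-55,-28 \right)} = -964 + \left(\frac{7}{4} - - \frac{55}{4}\right) = -964 + \left(\frac{7}{4} + \frac{55}{4}\right) = -964 + \frac{31}{2} = - \frac{1897}{2}$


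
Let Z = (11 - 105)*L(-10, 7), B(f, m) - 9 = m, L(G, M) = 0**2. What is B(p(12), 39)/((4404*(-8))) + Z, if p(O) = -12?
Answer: -1/734 ≈ -0.0013624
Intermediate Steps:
L(G, M) = 0
B(f, m) = 9 + m
Z = 0 (Z = (11 - 105)*0 = -94*0 = 0)
B(p(12), 39)/((4404*(-8))) + Z = (9 + 39)/((4404*(-8))) + 0 = 48/(-35232) + 0 = 48*(-1/35232) + 0 = -1/734 + 0 = -1/734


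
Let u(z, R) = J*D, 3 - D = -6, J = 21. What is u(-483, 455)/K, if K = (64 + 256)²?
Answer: 189/102400 ≈ 0.0018457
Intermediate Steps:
D = 9 (D = 3 - 1*(-6) = 3 + 6 = 9)
K = 102400 (K = 320² = 102400)
u(z, R) = 189 (u(z, R) = 21*9 = 189)
u(-483, 455)/K = 189/102400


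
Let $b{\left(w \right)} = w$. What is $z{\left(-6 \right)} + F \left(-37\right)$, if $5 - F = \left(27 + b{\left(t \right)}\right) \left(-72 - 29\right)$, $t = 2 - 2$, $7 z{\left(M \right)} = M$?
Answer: $- \frac{707594}{7} \approx -1.0108 \cdot 10^{5}$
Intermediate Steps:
$z{\left(M \right)} = \frac{M}{7}$
$t = 0$
$F = 2732$ ($F = 5 - \left(27 + 0\right) \left(-72 - 29\right) = 5 - 27 \left(-101\right) = 5 - -2727 = 5 + 2727 = 2732$)
$z{\left(-6 \right)} + F \left(-37\right) = \frac{1}{7} \left(-6\right) + 2732 \left(-37\right) = - \frac{6}{7} - 101084 = - \frac{707594}{7}$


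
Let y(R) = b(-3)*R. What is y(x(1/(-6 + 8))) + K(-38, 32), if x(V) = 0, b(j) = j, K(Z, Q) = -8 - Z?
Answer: 30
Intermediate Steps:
y(R) = -3*R
y(x(1/(-6 + 8))) + K(-38, 32) = -3*0 + (-8 - 1*(-38)) = 0 + (-8 + 38) = 0 + 30 = 30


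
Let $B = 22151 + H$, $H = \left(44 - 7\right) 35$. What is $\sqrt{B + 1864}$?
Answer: $\sqrt{25310} \approx 159.09$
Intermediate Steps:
$H = 1295$ ($H = 37 \cdot 35 = 1295$)
$B = 23446$ ($B = 22151 + 1295 = 23446$)
$\sqrt{B + 1864} = \sqrt{23446 + 1864} = \sqrt{25310}$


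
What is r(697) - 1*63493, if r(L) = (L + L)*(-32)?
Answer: -108101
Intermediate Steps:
r(L) = -64*L (r(L) = (2*L)*(-32) = -64*L)
r(697) - 1*63493 = -64*697 - 1*63493 = -44608 - 63493 = -108101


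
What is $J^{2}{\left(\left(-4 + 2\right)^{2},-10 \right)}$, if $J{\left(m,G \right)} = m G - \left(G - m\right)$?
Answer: $676$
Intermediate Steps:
$J{\left(m,G \right)} = m - G + G m$ ($J{\left(m,G \right)} = G m - \left(G - m\right) = m - G + G m$)
$J^{2}{\left(\left(-4 + 2\right)^{2},-10 \right)} = \left(\left(-4 + 2\right)^{2} - -10 - 10 \left(-4 + 2\right)^{2}\right)^{2} = \left(\left(-2\right)^{2} + 10 - 10 \left(-2\right)^{2}\right)^{2} = \left(4 + 10 - 40\right)^{2} = \left(-26\right)^{2} = 676$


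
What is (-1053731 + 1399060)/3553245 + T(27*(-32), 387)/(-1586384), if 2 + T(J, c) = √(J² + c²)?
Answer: 273915753413/2818405508040 - 9*√11065/1586384 ≈ 0.096591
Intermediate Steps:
T(J, c) = -2 + √(J² + c²)
(-1053731 + 1399060)/3553245 + T(27*(-32), 387)/(-1586384) = (-1053731 + 1399060)/3553245 + (-2 + √((27*(-32))² + 387²))/(-1586384) = 345329*(1/3553245) + (-2 + √((-864)² + 149769))*(-1/1586384) = 345329/3553245 + (-2 + √(746496 + 149769))*(-1/1586384) = 345329/3553245 + (-2 + √896265)*(-1/1586384) = 345329/3553245 + (-2 + 9*√11065)*(-1/1586384) = 345329/3553245 + (1/793192 - 9*√11065/1586384) = 273915753413/2818405508040 - 9*√11065/1586384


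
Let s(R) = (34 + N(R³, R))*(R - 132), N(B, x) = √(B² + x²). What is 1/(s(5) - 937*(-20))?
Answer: -7211/22212383 - 635*√626/44424766 ≈ -0.00068227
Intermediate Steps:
s(R) = (-132 + R)*(34 + √(R² + R⁶)) (s(R) = (34 + √((R³)² + R²))*(R - 132) = (34 + √(R⁶ + R²))*(-132 + R) = (34 + √(R² + R⁶))*(-132 + R) = (-132 + R)*(34 + √(R² + R⁶)))
1/(s(5) - 937*(-20)) = 1/((-4488 - 132*√(5² + 5⁶) + 34*5 + 5*√(5² + 5⁶)) - 937*(-20)) = 1/((-4488 - 132*√(25 + 15625) + 170 + 5*√(25 + 15625)) + 18740) = 1/((-4488 - 660*√626 + 170 + 5*√15650) + 18740) = 1/((-4488 - 660*√626 + 170 + 5*(5*√626)) + 18740) = 1/((-4488 - 660*√626 + 170 + 25*√626) + 18740) = 1/((-4318 - 635*√626) + 18740) = 1/(14422 - 635*√626)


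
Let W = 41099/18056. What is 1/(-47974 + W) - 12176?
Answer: -10546576588376/866177445 ≈ -12176.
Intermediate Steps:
W = 41099/18056 (W = 41099*(1/18056) = 41099/18056 ≈ 2.2762)
1/(-47974 + W) - 12176 = 1/(-47974 + 41099/18056) - 12176 = 1/(-866177445/18056) - 12176 = -18056/866177445 - 12176 = -10546576588376/866177445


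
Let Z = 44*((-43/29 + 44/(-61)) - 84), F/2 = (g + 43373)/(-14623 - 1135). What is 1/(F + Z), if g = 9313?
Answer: -13937951/52959558154 ≈ -0.00026318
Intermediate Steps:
F = -52686/7879 (F = 2*((9313 + 43373)/(-14623 - 1135)) = 2*(52686/(-15758)) = 2*(52686*(-1/15758)) = 2*(-26343/7879) = -52686/7879 ≈ -6.6869)
Z = -6709780/1769 (Z = 44*((-43*1/29 + 44*(-1/61)) - 84) = 44*((-43/29 - 44/61) - 84) = 44*(-3899/1769 - 84) = 44*(-152495/1769) = -6709780/1769 ≈ -3793.0)
1/(F + Z) = 1/(-52686/7879 - 6709780/1769) = 1/(-52959558154/13937951) = -13937951/52959558154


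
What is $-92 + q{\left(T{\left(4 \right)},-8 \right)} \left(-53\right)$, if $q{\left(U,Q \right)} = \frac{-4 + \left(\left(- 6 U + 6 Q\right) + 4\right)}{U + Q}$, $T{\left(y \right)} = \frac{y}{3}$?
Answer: $- \frac{2686}{5} \approx -537.2$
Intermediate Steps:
$T{\left(y \right)} = \frac{y}{3}$ ($T{\left(y \right)} = y \frac{1}{3} = \frac{y}{3}$)
$q{\left(U,Q \right)} = \frac{- 6 U + 6 Q}{Q + U}$ ($q{\left(U,Q \right)} = \frac{-4 + \left(4 - 6 U + 6 Q\right)}{Q + U} = \frac{- 6 U + 6 Q}{Q + U}$)
$-92 + q{\left(T{\left(4 \right)},-8 \right)} \left(-53\right) = -92 + \frac{6 \left(-8 - \frac{1}{3} \cdot 4\right)}{-8 + \frac{1}{3} \cdot 4} \left(-53\right) = -92 + \frac{6 \left(-8 - \frac{4}{3}\right)}{-8 + \frac{4}{3}} \left(-53\right) = -92 + \frac{6 \left(-8 - \frac{4}{3}\right)}{- \frac{20}{3}} \left(-53\right) = -92 + 6 \left(- \frac{3}{20}\right) \left(- \frac{28}{3}\right) \left(-53\right) = -92 + \frac{42}{5} \left(-53\right) = -92 - \frac{2226}{5} = - \frac{2686}{5}$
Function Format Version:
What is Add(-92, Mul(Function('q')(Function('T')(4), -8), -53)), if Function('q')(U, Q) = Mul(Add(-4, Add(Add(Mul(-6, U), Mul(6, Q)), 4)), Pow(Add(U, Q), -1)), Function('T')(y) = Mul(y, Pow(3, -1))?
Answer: Rational(-2686, 5) ≈ -537.20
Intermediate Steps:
Function('T')(y) = Mul(Rational(1, 3), y) (Function('T')(y) = Mul(y, Rational(1, 3)) = Mul(Rational(1, 3), y))
Function('q')(U, Q) = Mul(Pow(Add(Q, U), -1), Add(Mul(-6, U), Mul(6, Q))) (Function('q')(U, Q) = Mul(Add(-4, Add(4, Mul(-6, U), Mul(6, Q))), Pow(Add(Q, U), -1)) = Mul(Add(Mul(-6, U), Mul(6, Q)), Pow(Add(Q, U), -1)) = Mul(Pow(Add(Q, U), -1), Add(Mul(-6, U), Mul(6, Q))))
Add(-92, Mul(Function('q')(Function('T')(4), -8), -53)) = Add(-92, Mul(Mul(6, Pow(Add(-8, Mul(Rational(1, 3), 4)), -1), Add(-8, Mul(-1, Mul(Rational(1, 3), 4)))), -53)) = Add(-92, Mul(Mul(6, Pow(Add(-8, Rational(4, 3)), -1), Add(-8, Mul(-1, Rational(4, 3)))), -53)) = Add(-92, Mul(Mul(6, Pow(Rational(-20, 3), -1), Add(-8, Rational(-4, 3))), -53)) = Add(-92, Mul(Mul(6, Rational(-3, 20), Rational(-28, 3)), -53)) = Add(-92, Mul(Rational(42, 5), -53)) = Add(-92, Rational(-2226, 5)) = Rational(-2686, 5)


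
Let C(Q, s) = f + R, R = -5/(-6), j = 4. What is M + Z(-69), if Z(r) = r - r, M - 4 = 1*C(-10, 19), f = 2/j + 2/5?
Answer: 86/15 ≈ 5.7333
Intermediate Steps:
f = 9/10 (f = 2/4 + 2/5 = 2*(1/4) + 2*(1/5) = 1/2 + 2/5 = 9/10 ≈ 0.90000)
R = 5/6 (R = -5*(-1/6) = 5/6 ≈ 0.83333)
C(Q, s) = 26/15 (C(Q, s) = 9/10 + 5/6 = 26/15)
M = 86/15 (M = 4 + 1*(26/15) = 4 + 26/15 = 86/15 ≈ 5.7333)
Z(r) = 0
M + Z(-69) = 86/15 + 0 = 86/15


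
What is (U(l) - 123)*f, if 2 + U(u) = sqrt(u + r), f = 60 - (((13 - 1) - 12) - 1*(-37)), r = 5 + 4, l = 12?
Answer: -2875 + 23*sqrt(21) ≈ -2769.6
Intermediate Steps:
r = 9
f = 23 (f = 60 - ((12 - 12) + 37) = 60 - (0 + 37) = 60 - 1*37 = 60 - 37 = 23)
U(u) = -2 + sqrt(9 + u) (U(u) = -2 + sqrt(u + 9) = -2 + sqrt(9 + u))
(U(l) - 123)*f = ((-2 + sqrt(9 + 12)) - 123)*23 = ((-2 + sqrt(21)) - 123)*23 = (-125 + sqrt(21))*23 = -2875 + 23*sqrt(21)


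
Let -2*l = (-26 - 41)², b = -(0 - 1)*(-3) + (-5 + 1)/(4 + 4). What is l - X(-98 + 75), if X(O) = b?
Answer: -2241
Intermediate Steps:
b = -7/2 (b = -1*(-1)*(-3) - 4/8 = 1*(-3) - 4*⅛ = -3 - ½ = -7/2 ≈ -3.5000)
l = -4489/2 (l = -(-26 - 41)²/2 = -½*(-67)² = -½*4489 = -4489/2 ≈ -2244.5)
X(O) = -7/2
l - X(-98 + 75) = -4489/2 - 1*(-7/2) = -4489/2 + 7/2 = -2241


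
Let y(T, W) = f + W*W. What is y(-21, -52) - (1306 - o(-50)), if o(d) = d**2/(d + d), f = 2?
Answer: 1375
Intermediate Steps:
y(T, W) = 2 + W**2 (y(T, W) = 2 + W*W = 2 + W**2)
o(d) = d/2 (o(d) = d**2/((2*d)) = (1/(2*d))*d**2 = d/2)
y(-21, -52) - (1306 - o(-50)) = (2 + (-52)**2) - (1306 - (-50)/2) = (2 + 2704) - (1306 - 1*(-25)) = 2706 - (1306 + 25) = 2706 - 1*1331 = 2706 - 1331 = 1375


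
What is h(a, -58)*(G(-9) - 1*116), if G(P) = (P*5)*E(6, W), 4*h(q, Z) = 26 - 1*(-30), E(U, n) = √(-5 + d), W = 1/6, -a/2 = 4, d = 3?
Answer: -1624 - 630*I*√2 ≈ -1624.0 - 890.95*I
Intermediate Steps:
a = -8 (a = -2*4 = -8)
W = ⅙ ≈ 0.16667
E(U, n) = I*√2 (E(U, n) = √(-5 + 3) = √(-2) = I*√2)
h(q, Z) = 14 (h(q, Z) = (26 - 1*(-30))/4 = (26 + 30)/4 = (¼)*56 = 14)
G(P) = 5*I*P*√2 (G(P) = (P*5)*(I*√2) = (5*P)*(I*√2) = 5*I*P*√2)
h(a, -58)*(G(-9) - 1*116) = 14*(5*I*(-9)*√2 - 1*116) = 14*(-45*I*√2 - 116) = 14*(-116 - 45*I*√2) = -1624 - 630*I*√2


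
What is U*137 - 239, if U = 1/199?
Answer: -47424/199 ≈ -238.31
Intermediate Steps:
U = 1/199 ≈ 0.0050251
U*137 - 239 = (1/199)*137 - 239 = 137/199 - 239 = -47424/199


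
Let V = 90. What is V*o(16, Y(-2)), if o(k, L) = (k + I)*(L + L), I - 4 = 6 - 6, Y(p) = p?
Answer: -7200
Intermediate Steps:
I = 4 (I = 4 + (6 - 6) = 4 + 0 = 4)
o(k, L) = 2*L*(4 + k) (o(k, L) = (k + 4)*(L + L) = (4 + k)*(2*L) = 2*L*(4 + k))
V*o(16, Y(-2)) = 90*(2*(-2)*(4 + 16)) = 90*(2*(-2)*20) = 90*(-80) = -7200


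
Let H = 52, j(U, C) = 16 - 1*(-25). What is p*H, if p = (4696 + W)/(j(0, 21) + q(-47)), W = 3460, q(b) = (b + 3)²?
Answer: 424112/1977 ≈ 214.52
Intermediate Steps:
q(b) = (3 + b)²
j(U, C) = 41 (j(U, C) = 16 + 25 = 41)
p = 8156/1977 (p = (4696 + 3460)/(41 + (3 - 47)²) = 8156/(41 + (-44)²) = 8156/(41 + 1936) = 8156/1977 ≈ 4.1254)
p*H = (8156/1977)*52 = 424112/1977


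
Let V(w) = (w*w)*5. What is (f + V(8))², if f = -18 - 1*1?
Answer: 90601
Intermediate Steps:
f = -19 (f = -18 - 1 = -19)
V(w) = 5*w² (V(w) = w²*5 = 5*w²)
(f + V(8))² = (-19 + 5*8²)² = (-19 + 5*64)² = (-19 + 320)² = 301² = 90601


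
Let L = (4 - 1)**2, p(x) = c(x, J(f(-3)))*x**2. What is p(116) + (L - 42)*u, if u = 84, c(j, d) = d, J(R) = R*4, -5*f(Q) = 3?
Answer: -175332/5 ≈ -35066.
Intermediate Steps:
f(Q) = -3/5 (f(Q) = -1/5*3 = -3/5)
J(R) = 4*R
p(x) = -12*x**2/5 (p(x) = (4*(-3/5))*x**2 = -12*x**2/5)
L = 9 (L = 3**2 = 9)
p(116) + (L - 42)*u = -12/5*116**2 + (9 - 42)*84 = -12/5*13456 - 33*84 = -161472/5 - 2772 = -175332/5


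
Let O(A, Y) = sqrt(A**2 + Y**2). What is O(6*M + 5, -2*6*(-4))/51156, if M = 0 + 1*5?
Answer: sqrt(3529)/51156 ≈ 0.0011613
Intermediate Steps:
M = 5 (M = 0 + 5 = 5)
O(6*M + 5, -2*6*(-4))/51156 = sqrt((6*5 + 5)**2 + (-2*6*(-4))**2)/51156 = sqrt((30 + 5)**2 + (-12*(-4))**2)*(1/51156) = sqrt(35**2 + 48**2)*(1/51156) = sqrt(1225 + 2304)*(1/51156) = sqrt(3529)*(1/51156) = sqrt(3529)/51156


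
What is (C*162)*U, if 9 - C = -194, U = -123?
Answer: -4044978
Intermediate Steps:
C = 203 (C = 9 - 1*(-194) = 9 + 194 = 203)
(C*162)*U = (203*162)*(-123) = 32886*(-123) = -4044978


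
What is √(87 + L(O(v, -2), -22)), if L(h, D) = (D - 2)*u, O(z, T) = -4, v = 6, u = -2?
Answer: 3*√15 ≈ 11.619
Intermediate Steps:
L(h, D) = 4 - 2*D (L(h, D) = (D - 2)*(-2) = (-2 + D)*(-2) = 4 - 2*D)
√(87 + L(O(v, -2), -22)) = √(87 + (4 - 2*(-22))) = √(87 + (4 + 44)) = √(87 + 48) = √135 = 3*√15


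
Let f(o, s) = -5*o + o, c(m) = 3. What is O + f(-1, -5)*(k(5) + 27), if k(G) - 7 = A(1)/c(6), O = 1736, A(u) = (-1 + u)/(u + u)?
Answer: 1872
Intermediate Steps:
A(u) = (-1 + u)/(2*u) (A(u) = (-1 + u)/((2*u)) = (-1 + u)*(1/(2*u)) = (-1 + u)/(2*u))
f(o, s) = -4*o
k(G) = 7 (k(G) = 7 + ((1/2)*(-1 + 1)/1)/3 = 7 + ((1/2)*1*0)*(1/3) = 7 + 0*(1/3) = 7 + 0 = 7)
O + f(-1, -5)*(k(5) + 27) = 1736 + (-4*(-1))*(7 + 27) = 1736 + 4*34 = 1736 + 136 = 1872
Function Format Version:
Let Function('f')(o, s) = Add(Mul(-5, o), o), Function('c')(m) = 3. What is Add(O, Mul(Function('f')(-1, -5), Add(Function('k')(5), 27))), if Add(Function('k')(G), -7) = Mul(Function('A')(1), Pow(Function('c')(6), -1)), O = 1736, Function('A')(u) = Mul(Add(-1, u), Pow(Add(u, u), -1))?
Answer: 1872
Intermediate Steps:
Function('A')(u) = Mul(Rational(1, 2), Pow(u, -1), Add(-1, u)) (Function('A')(u) = Mul(Add(-1, u), Pow(Mul(2, u), -1)) = Mul(Add(-1, u), Mul(Rational(1, 2), Pow(u, -1))) = Mul(Rational(1, 2), Pow(u, -1), Add(-1, u)))
Function('f')(o, s) = Mul(-4, o)
Function('k')(G) = 7 (Function('k')(G) = Add(7, Mul(Mul(Rational(1, 2), Pow(1, -1), Add(-1, 1)), Pow(3, -1))) = Add(7, Mul(Mul(Rational(1, 2), 1, 0), Rational(1, 3))) = Add(7, Mul(0, Rational(1, 3))) = Add(7, 0) = 7)
Add(O, Mul(Function('f')(-1, -5), Add(Function('k')(5), 27))) = Add(1736, Mul(Mul(-4, -1), Add(7, 27))) = Add(1736, Mul(4, 34)) = Add(1736, 136) = 1872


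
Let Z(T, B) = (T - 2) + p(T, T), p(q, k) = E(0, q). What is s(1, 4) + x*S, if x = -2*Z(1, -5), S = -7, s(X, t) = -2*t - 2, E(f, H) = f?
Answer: -24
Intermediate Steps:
p(q, k) = 0
Z(T, B) = -2 + T (Z(T, B) = (T - 2) + 0 = (-2 + T) + 0 = -2 + T)
s(X, t) = -2 - 2*t
x = 2 (x = -2*(-2 + 1) = -2*(-1) = 2)
s(1, 4) + x*S = (-2 - 2*4) + 2*(-7) = (-2 - 8) - 14 = -10 - 14 = -24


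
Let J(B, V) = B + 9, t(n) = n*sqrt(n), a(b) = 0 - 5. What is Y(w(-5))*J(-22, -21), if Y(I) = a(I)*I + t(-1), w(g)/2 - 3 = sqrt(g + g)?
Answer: 390 + 13*I + 130*I*sqrt(10) ≈ 390.0 + 424.1*I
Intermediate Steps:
w(g) = 6 + 2*sqrt(2)*sqrt(g) (w(g) = 6 + 2*sqrt(g + g) = 6 + 2*sqrt(2*g) = 6 + 2*(sqrt(2)*sqrt(g)) = 6 + 2*sqrt(2)*sqrt(g))
a(b) = -5
t(n) = n**(3/2)
Y(I) = -I - 5*I (Y(I) = -5*I + (-1)**(3/2) = -5*I - I = -I - 5*I)
J(B, V) = 9 + B
Y(w(-5))*J(-22, -21) = (-I - 5*(6 + 2*sqrt(2)*sqrt(-5)))*(9 - 22) = (-I - 5*(6 + 2*sqrt(2)*(I*sqrt(5))))*(-13) = (-I - 5*(6 + 2*I*sqrt(10)))*(-13) = (-I + (-30 - 10*I*sqrt(10)))*(-13) = (-30 - I - 10*I*sqrt(10))*(-13) = 390 + 13*I + 130*I*sqrt(10)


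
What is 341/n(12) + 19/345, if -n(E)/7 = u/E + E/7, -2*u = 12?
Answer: -234967/5865 ≈ -40.063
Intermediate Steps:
u = -6 (u = -1/2*12 = -6)
n(E) = -E + 42/E (n(E) = -7*(-6/E + E/7) = -E + 42/E)
341/n(12) + 19/345 = 341/(-1*12 + 42/12) + 19/345 = 341/(-12 + 42*(1/12)) + 19*(1/345) = 341/(-12 + 7/2) + 19/345 = 341/(-17/2) + 19/345 = 341*(-2/17) + 19/345 = -682/17 + 19/345 = -234967/5865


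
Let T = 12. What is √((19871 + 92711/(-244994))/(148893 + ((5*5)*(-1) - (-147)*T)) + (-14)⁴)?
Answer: 3*√363326038588709967031187/9225984052 ≈ 196.00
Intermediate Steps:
√((19871 + 92711/(-244994))/(148893 + ((5*5)*(-1) - (-147)*T)) + (-14)⁴) = √((19871 + 92711/(-244994))/(148893 + ((5*5)*(-1) - (-147)*12)) + (-14)⁴) = √((19871 + 92711*(-1/244994))/(148893 + (25*(-1) - 49*(-36))) + 38416) = √((19871 - 92711/244994)/(148893 + (-25 + 1764)) + 38416) = √(4868183063/(244994*(148893 + 1739)) + 38416) = √((4868183063/244994)/150632 + 38416) = √((4868183063/244994)*(1/150632) + 38416) = √(4868183063/36903936208 + 38416) = √(1417706481549591/36903936208) = 3*√363326038588709967031187/9225984052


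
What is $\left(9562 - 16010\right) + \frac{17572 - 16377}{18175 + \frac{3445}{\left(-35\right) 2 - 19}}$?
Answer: $- \frac{2081560777}{322826} \approx -6447.9$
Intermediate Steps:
$\left(9562 - 16010\right) + \frac{17572 - 16377}{18175 + \frac{3445}{\left(-35\right) 2 - 19}} = -6448 + \frac{1195}{18175 + \frac{3445}{-70 - 19}} = -6448 + \frac{1195}{18175 + \frac{3445}{-89}} = -6448 + \frac{1195}{18175 + 3445 \left(- \frac{1}{89}\right)} = -6448 + \frac{1195}{18175 - \frac{3445}{89}} = -6448 + \frac{1195}{\frac{1614130}{89}} = -6448 + 1195 \cdot \frac{89}{1614130} = -6448 + \frac{21271}{322826} = - \frac{2081560777}{322826}$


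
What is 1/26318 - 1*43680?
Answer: -1149570239/26318 ≈ -43680.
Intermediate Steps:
1/26318 - 1*43680 = 1/26318 - 43680 = -1149570239/26318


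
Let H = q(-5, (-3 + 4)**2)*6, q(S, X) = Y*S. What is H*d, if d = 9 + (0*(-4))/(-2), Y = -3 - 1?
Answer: 1080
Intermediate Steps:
Y = -4
q(S, X) = -4*S
H = 120 (H = -4*(-5)*6 = 20*6 = 120)
d = 9 (d = 9 + 0*(-1/2) = 9 + 0 = 9)
H*d = 120*9 = 1080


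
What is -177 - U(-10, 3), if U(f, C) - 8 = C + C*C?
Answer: -197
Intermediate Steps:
U(f, C) = 8 + C + C² (U(f, C) = 8 + (C + C*C) = 8 + (C + C²) = 8 + C + C²)
-177 - U(-10, 3) = -177 - (8 + 3 + 3²) = -177 - (8 + 3 + 9) = -177 - 1*20 = -177 - 20 = -197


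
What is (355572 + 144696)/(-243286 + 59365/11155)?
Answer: -372032636/180919731 ≈ -2.0563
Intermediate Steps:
(355572 + 144696)/(-243286 + 59365/11155) = 500268/(-243286 + 59365*(1/11155)) = 500268/(-243286 + 11873/2231) = 500268/(-542759193/2231) = 500268*(-2231/542759193) = -372032636/180919731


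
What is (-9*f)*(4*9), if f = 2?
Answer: -648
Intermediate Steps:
(-9*f)*(4*9) = (-9*2)*(4*9) = -18*36 = -648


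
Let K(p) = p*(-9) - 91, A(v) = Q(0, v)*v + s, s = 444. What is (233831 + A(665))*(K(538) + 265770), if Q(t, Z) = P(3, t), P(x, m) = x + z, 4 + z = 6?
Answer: 61974871200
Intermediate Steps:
z = 2 (z = -4 + 6 = 2)
P(x, m) = 2 + x (P(x, m) = x + 2 = 2 + x)
Q(t, Z) = 5 (Q(t, Z) = 2 + 3 = 5)
A(v) = 444 + 5*v (A(v) = 5*v + 444 = 444 + 5*v)
K(p) = -91 - 9*p (K(p) = -9*p - 91 = -91 - 9*p)
(233831 + A(665))*(K(538) + 265770) = (233831 + (444 + 5*665))*((-91 - 9*538) + 265770) = (233831 + (444 + 3325))*((-91 - 4842) + 265770) = (233831 + 3769)*(-4933 + 265770) = 237600*260837 = 61974871200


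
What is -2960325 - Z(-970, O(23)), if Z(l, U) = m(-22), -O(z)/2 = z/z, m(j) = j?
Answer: -2960303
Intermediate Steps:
O(z) = -2 (O(z) = -2*z/z = -2*1 = -2)
Z(l, U) = -22
-2960325 - Z(-970, O(23)) = -2960325 - 1*(-22) = -2960325 + 22 = -2960303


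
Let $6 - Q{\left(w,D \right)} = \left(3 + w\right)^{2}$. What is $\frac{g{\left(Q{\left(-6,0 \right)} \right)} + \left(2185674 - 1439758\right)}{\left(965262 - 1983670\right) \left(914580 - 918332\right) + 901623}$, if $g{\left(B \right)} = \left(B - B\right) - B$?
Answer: $\frac{745919}{3821968439} \approx 0.00019517$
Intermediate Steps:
$Q{\left(w,D \right)} = 6 - \left(3 + w\right)^{2}$
$g{\left(B \right)} = - B$ ($g{\left(B \right)} = 0 - B = - B$)
$\frac{g{\left(Q{\left(-6,0 \right)} \right)} + \left(2185674 - 1439758\right)}{\left(965262 - 1983670\right) \left(914580 - 918332\right) + 901623} = \frac{- (6 - \left(3 - 6\right)^{2}) + \left(2185674 - 1439758\right)}{\left(965262 - 1983670\right) \left(914580 - 918332\right) + 901623} = \frac{- (6 - \left(-3\right)^{2}) + 745916}{\left(-1018408\right) \left(-3752\right) + 901623} = \frac{- (6 - 9) + 745916}{3821066816 + 901623} = \frac{- (6 - 9) + 745916}{3821968439} = \left(\left(-1\right) \left(-3\right) + 745916\right) \frac{1}{3821968439} = \left(3 + 745916\right) \frac{1}{3821968439} = 745919 \cdot \frac{1}{3821968439} = \frac{745919}{3821968439}$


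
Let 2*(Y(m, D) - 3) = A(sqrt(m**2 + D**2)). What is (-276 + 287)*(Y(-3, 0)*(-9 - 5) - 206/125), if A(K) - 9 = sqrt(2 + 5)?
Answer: -146641/125 - 77*sqrt(7) ≈ -1376.9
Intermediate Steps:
A(K) = 9 + sqrt(7) (A(K) = 9 + sqrt(2 + 5) = 9 + sqrt(7))
Y(m, D) = 15/2 + sqrt(7)/2 (Y(m, D) = 3 + (9 + sqrt(7))/2 = 3 + (9/2 + sqrt(7)/2) = 15/2 + sqrt(7)/2)
(-276 + 287)*(Y(-3, 0)*(-9 - 5) - 206/125) = (-276 + 287)*((15/2 + sqrt(7)/2)*(-9 - 5) - 206/125) = 11*((15/2 + sqrt(7)/2)*(-14) - 206*1/125) = 11*((-105 - 7*sqrt(7)) - 206/125) = 11*(-13331/125 - 7*sqrt(7)) = -146641/125 - 77*sqrt(7)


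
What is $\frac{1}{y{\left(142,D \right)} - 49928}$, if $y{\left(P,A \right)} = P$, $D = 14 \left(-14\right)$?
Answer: $- \frac{1}{49786} \approx -2.0086 \cdot 10^{-5}$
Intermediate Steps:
$D = -196$
$\frac{1}{y{\left(142,D \right)} - 49928} = \frac{1}{142 - 49928} = \frac{1}{-49786} = - \frac{1}{49786}$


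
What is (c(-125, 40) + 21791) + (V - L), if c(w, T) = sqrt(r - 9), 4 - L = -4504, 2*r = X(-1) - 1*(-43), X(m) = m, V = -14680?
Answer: 2603 + 2*sqrt(3) ≈ 2606.5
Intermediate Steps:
r = 21 (r = (-1 - 1*(-43))/2 = (-1 + 43)/2 = (1/2)*42 = 21)
L = 4508 (L = 4 - 1*(-4504) = 4 + 4504 = 4508)
c(w, T) = 2*sqrt(3) (c(w, T) = sqrt(21 - 9) = sqrt(12) = 2*sqrt(3))
(c(-125, 40) + 21791) + (V - L) = (2*sqrt(3) + 21791) + (-14680 - 1*4508) = (21791 + 2*sqrt(3)) + (-14680 - 4508) = (21791 + 2*sqrt(3)) - 19188 = 2603 + 2*sqrt(3)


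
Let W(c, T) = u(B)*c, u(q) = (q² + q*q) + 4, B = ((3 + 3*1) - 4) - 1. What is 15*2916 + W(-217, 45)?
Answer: 42438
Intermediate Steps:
B = 1 (B = ((3 + 3) - 4) - 1 = (6 - 4) - 1 = 2 - 1 = 1)
u(q) = 4 + 2*q² (u(q) = (q² + q²) + 4 = 2*q² + 4 = 4 + 2*q²)
W(c, T) = 6*c (W(c, T) = (4 + 2*1²)*c = (4 + 2*1)*c = (4 + 2)*c = 6*c)
15*2916 + W(-217, 45) = 15*2916 + 6*(-217) = 43740 - 1302 = 42438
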